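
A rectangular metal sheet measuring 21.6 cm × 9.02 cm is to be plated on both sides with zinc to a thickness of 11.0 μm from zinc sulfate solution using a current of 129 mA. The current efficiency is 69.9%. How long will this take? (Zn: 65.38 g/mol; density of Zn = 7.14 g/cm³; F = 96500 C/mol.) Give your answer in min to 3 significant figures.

1670 min

Plated area = 2 × 21.6 × 9.02 = 389.7 cm²
Volume = 389.7 × 11.0×10⁻⁴ cm = 0.4287 cm³
m(Zn) = 0.4287 × 7.14 = 3.061 g
n(Zn) = 3.061 / 65.38 = 0.04682 mol; n(e⁻) = 2 × 0.04682 = 0.09364 mol
Q = 0.09364 × 96500 / 0.699 = 12930 C
t = 12930 / 0.129 = 1.002×10^5 s = 1670 min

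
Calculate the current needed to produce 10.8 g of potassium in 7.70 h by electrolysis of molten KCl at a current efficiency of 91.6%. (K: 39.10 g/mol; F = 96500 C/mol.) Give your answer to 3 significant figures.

1.05 A

n(K) = 10.8 / 39.10 = 0.2762 mol
K⁺ + e⁻ → K, so n(e⁻) = 0.2762 mol
Q = 0.2762 × 96500 / 0.916 = 29100 C
I = Q / t = 29100 / 27720 s = 1.05 A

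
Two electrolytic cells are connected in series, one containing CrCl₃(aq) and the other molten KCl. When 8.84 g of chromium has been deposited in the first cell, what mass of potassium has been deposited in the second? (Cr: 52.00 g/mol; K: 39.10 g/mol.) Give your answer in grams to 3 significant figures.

19.9 g

n(Cr) = 8.84 / 52.00 = 0.1700 mol
Cr³⁺ + 3e⁻ → Cr, so n(e⁻) = 3 × 0.1700 = 0.5100 mol
Same current for the same time ⇒ same n(e⁻) = 0.5100 mol in both cells.
K⁺ + e⁻ → K, so n(K) = 0.5100 mol
m(K) = 0.5100 × 39.10 = 19.9 g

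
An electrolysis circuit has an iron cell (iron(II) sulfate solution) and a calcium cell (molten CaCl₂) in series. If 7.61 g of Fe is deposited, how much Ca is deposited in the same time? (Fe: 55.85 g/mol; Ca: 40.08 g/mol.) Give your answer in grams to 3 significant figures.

5.46 g

n(Fe) = 7.61 / 55.85 = 0.1363 mol
Fe²⁺ + 2e⁻ → Fe, so n(e⁻) = 2 × 0.1363 = 0.2726 mol
Since the cells are in series, n(e⁻) in the Ca cell is also 0.2726 mol.
Ca²⁺ + 2e⁻ → Ca, so n(Ca) = 0.2726 / 2 = 0.1363 mol
m(Ca) = 0.1363 × 40.08 = 5.46 g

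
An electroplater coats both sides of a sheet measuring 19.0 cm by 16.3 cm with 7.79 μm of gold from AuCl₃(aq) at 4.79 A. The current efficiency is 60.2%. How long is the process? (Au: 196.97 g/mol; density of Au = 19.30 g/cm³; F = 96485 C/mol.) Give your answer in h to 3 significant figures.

1.32 h

Plated area = 2 × 19.0 × 16.3 = 619.4 cm²
Volume = 619.4 × 7.79×10⁻⁴ cm = 0.4825 cm³
m(Au) = 0.4825 × 19.30 = 9.312 g
n(Au) = 9.312 / 196.97 = 0.04728 mol; n(e⁻) = 3 × 0.04728 = 0.1418 mol
Q = 0.1418 × 96485 / 0.602 = 22730 C
t = 22730 / 4.79 = 4745 s = 1.32 h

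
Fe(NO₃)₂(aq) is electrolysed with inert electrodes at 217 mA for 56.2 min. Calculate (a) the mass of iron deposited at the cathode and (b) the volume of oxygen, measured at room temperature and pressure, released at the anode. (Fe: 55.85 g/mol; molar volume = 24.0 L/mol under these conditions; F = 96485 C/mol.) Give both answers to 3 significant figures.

Q = 0.217 × 3372 = 731.7 C; n(e⁻) = 731.7 / 96485 = 0.007584 mol
Cathode: Fe²⁺ + 2e⁻ → Fe → n(Fe) = 0.007584/2 = 0.003792 mol → 0.212 g
Anode: 2H₂O → O₂ + 4H⁺ + 4e⁻ → n(O₂) = 0.007584/4 = 0.001896 mol → 0.0455 L

0.212 g Fe; 0.0455 L O₂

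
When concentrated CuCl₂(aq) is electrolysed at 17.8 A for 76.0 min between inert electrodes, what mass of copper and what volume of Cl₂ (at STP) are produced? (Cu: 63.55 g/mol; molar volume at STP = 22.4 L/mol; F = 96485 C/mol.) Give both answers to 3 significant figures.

26.7 g Cu; 9.42 L Cl₂

Q = 17.8 × 4560 = 81170 C; n(e⁻) = 81170 / 96485 = 0.8413 mol
Cathode: Cu²⁺ + 2e⁻ → Cu → n(Cu) = 0.8413/2 = 0.4207 mol → 26.7 g
Anode: 2Cl⁻ → Cl₂ + 2e⁻ → n(Cl₂) = 0.8413/2 = 0.4207 mol → 9.42 L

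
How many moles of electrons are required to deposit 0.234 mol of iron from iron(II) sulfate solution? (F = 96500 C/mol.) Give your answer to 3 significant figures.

Fe²⁺ + 2e⁻ → Fe, so n(e⁻) = 2 × 0.234 = 0.4680 mol

0.468 mol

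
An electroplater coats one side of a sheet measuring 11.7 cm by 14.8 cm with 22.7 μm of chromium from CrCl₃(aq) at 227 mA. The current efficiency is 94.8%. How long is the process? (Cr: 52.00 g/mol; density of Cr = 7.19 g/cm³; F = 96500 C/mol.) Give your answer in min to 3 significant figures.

Plated area = 11.7 × 14.8 = 173.2 cm²
Volume = 173.2 × 22.7×10⁻⁴ cm = 0.3932 cm³
m(Cr) = 0.3932 × 7.19 = 2.827 g
n(Cr) = 2.827 / 52.00 = 0.05437 mol; n(e⁻) = 3 × 0.05437 = 0.1631 mol
Q = 0.1631 × 96500 / 0.948 = 16600 C
t = 16600 / 0.227 = 73130 s = 1220 min

1220 min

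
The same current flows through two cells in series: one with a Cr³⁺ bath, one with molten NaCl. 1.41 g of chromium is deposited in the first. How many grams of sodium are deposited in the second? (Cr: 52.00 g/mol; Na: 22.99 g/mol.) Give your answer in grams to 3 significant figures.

1.87 g

n(Cr) = 1.41 / 52.00 = 0.02712 mol
Cr³⁺ + 3e⁻ → Cr, so n(e⁻) = 3 × 0.02712 = 0.08136 mol
The cells are in series, so the same charge (and hence the same n(e⁻) = 0.08136 mol) passes through both.
Na⁺ + e⁻ → Na, so n(Na) = 0.08136 mol
m(Na) = 0.08136 × 22.99 = 1.87 g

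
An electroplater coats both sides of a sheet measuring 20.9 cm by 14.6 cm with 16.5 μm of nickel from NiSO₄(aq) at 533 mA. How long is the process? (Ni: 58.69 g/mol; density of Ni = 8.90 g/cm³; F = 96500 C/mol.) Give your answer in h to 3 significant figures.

Plated area = 2 × 20.9 × 14.6 = 610.3 cm²
Volume = 610.3 × 16.5×10⁻⁴ cm = 1.007 cm³
m(Ni) = 1.007 × 8.90 = 8.962 g
n(Ni) = 8.962 / 58.69 = 0.1527 mol; n(e⁻) = 2 × 0.1527 = 0.3054 mol
Q = 0.3054 × 96500 = 29470 C
t = 29470 / 0.533 = 55290 s = 15.4 h

15.4 h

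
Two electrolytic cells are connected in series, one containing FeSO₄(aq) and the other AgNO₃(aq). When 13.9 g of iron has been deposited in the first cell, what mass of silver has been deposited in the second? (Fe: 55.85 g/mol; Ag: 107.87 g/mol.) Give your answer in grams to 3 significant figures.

n(Fe) = 13.9 / 55.85 = 0.2489 mol
Fe²⁺ + 2e⁻ → Fe, so n(e⁻) = 2 × 0.2489 = 0.4978 mol
The cells are in series, so the same charge (and hence the same n(e⁻) = 0.4978 mol) passes through both.
Ag⁺ + e⁻ → Ag, so n(Ag) = 0.4978 mol
m(Ag) = 0.4978 × 107.87 = 53.7 g

53.7 g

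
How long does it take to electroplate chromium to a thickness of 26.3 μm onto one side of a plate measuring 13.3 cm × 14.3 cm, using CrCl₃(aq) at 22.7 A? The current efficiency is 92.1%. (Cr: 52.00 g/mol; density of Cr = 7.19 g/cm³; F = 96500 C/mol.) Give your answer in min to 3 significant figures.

16.0 min

Plated area = 13.3 × 14.3 = 190.2 cm²
Volume = 190.2 × 26.3×10⁻⁴ cm = 0.5002 cm³
m(Cr) = 0.5002 × 7.19 = 3.596 g
n(Cr) = 3.596 / 52.00 = 0.06915 mol; n(e⁻) = 3 × 0.06915 = 0.2075 mol
Q = 0.2075 × 96500 / 0.921 = 21740 C
t = 21740 / 22.7 = 957.7 s = 16.0 min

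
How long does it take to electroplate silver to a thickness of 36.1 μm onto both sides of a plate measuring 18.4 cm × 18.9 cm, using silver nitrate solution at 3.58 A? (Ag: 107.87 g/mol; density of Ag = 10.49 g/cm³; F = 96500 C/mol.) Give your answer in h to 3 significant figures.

Plated area = 2 × 18.4 × 18.9 = 695.5 cm²
Volume = 695.5 × 36.1×10⁻⁴ cm = 2.511 cm³
m(Ag) = 2.511 × 10.49 = 26.34 g
n(Ag) = 26.34 / 107.87 = 0.2442 mol; n(e⁻) = 0.2442 mol
Q = 0.2442 × 96500 = 23570 C
t = 23570 / 3.58 = 6584 s = 1.83 h

1.83 h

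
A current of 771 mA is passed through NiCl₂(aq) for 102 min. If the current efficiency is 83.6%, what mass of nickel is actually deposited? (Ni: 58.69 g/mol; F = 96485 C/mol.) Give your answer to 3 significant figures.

1.20 g

Q = 0.771 × 6120 = 4719 C
n(e⁻) = 4719 / 96485 = 0.04891 mol
Ni²⁺ + 2e⁻ → Ni, so theoretical m(Ni) = 0.02446 × 58.69 = 1.436 g
Actual mass = 83.6% × 1.436 = 1.20 g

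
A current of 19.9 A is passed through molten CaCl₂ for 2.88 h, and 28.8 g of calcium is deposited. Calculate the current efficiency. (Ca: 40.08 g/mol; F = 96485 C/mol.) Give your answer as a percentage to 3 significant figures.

Q = 19.9 × 10368 = 2.063×10^5 C
n(e⁻) = 2.063×10^5 / 96485 = 2.138 mol
Ca²⁺ + 2e⁻ → Ca, so theoretical n(Ca) = 1.069 mol → 42.85 g
Efficiency = 28.8 / 42.85 = 0.6721 = 67.2%

67.2%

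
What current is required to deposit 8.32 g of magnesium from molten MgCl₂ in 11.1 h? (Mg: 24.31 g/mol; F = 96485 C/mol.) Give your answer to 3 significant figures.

1.65 A

n(Mg) = 8.32 / 24.31 = 0.3422 mol
Mg²⁺ + 2e⁻ → Mg, so n(e⁻) = 2 × 0.3422 = 0.6844 mol
Q = 0.6844 × 96485 = 66030 C
I = Q / t = 66030 / 39960 s = 1.65 A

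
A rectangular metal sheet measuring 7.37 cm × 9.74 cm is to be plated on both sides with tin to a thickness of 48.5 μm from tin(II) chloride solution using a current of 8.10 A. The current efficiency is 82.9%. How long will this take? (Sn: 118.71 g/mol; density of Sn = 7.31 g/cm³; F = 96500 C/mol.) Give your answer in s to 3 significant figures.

1230 s

Plated area = 2 × 7.37 × 9.74 = 143.6 cm²
Volume = 143.6 × 48.5×10⁻⁴ cm = 0.6965 cm³
m(Sn) = 0.6965 × 7.31 = 5.091 g
n(Sn) = 5.091 / 118.71 = 0.04289 mol; n(e⁻) = 2 × 0.04289 = 0.08578 mol
Q = 0.08578 × 96500 / 0.829 = 9985 C
t = 9985 / 8.10 = 1233 s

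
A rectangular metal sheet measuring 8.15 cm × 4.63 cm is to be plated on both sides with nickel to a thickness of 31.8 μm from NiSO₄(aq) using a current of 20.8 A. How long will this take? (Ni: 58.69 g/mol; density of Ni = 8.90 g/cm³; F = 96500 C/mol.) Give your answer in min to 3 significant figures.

5.63 min

Plated area = 2 × 8.15 × 4.63 = 75.47 cm²
Volume = 75.47 × 31.8×10⁻⁴ cm = 0.2400 cm³
m(Ni) = 0.2400 × 8.90 = 2.136 g
n(Ni) = 2.136 / 58.69 = 0.03639 mol; n(e⁻) = 2 × 0.03639 = 0.07278 mol
Q = 0.07278 × 96500 = 7023 C
t = 7023 / 20.8 = 337.6 s = 5.63 min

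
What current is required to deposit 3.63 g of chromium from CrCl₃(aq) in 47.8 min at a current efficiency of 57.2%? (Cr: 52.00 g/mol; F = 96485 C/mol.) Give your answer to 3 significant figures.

12.3 A

n(Cr) = 3.63 / 52.00 = 0.06981 mol
Cr³⁺ + 3e⁻ → Cr, so n(e⁻) = 3 × 0.06981 = 0.2094 mol
Q = 0.2094 × 96485 / 0.572 = 35320 C
I = Q / t = 35320 / 2868 s = 12.3 A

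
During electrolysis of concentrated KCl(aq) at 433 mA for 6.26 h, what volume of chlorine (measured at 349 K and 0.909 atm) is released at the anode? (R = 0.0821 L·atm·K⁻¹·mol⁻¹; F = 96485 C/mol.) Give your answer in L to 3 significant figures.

Q = 0.433 A × 22536 s = 9758 C
n(e⁻) = Q/F = 9758/96485 = 0.1011 mol
2Cl⁻ → Cl₂ + 2e⁻, so n(Cl₂) = 0.1011 / 2 = 0.05055 mol
V = nRT/P = 0.05055 × 0.0821 × 349 / 0.909 = 1.593 L

1.59 L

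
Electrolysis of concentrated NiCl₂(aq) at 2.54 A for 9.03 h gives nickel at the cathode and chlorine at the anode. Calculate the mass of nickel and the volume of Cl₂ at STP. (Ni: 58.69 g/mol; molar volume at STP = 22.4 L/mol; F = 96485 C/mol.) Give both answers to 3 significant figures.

Q = 2.54 × 32508 = 82570 C; n(e⁻) = 82570 / 96485 = 0.8558 mol
Cathode: Ni²⁺ + 2e⁻ → Ni → n(Ni) = 0.8558/2 = 0.4279 mol → 25.1 g
Anode: 2Cl⁻ → Cl₂ + 2e⁻ → n(Cl₂) = 0.8558/2 = 0.4279 mol → 9.58 L

25.1 g Ni; 9.58 L Cl₂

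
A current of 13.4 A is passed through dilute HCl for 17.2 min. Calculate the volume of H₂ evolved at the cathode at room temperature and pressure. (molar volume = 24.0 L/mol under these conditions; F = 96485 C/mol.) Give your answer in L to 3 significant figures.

1.72 L

Charge passed = 13.4 × 1032 = 13830 C
n(e⁻) = Q/F = 13830/96485 = 0.1433 mol
2H⁺ + 2e⁻ → H₂, so n(H₂) = 0.1433 / 2 = 0.07165 mol
V = 0.07165 × 24.0 = 1.720 L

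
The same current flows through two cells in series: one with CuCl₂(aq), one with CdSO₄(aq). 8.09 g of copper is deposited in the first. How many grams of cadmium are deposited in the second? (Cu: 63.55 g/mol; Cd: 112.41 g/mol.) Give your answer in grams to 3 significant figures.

n(Cu) = 8.09 / 63.55 = 0.1273 mol
Cu²⁺ + 2e⁻ → Cu, so n(e⁻) = 2 × 0.1273 = 0.2546 mol
Since the cells are in series, n(e⁻) in the Cd cell is also 0.2546 mol.
Cd²⁺ + 2e⁻ → Cd, so n(Cd) = 0.2546 / 2 = 0.1273 mol
m(Cd) = 0.1273 × 112.41 = 14.3 g

14.3 g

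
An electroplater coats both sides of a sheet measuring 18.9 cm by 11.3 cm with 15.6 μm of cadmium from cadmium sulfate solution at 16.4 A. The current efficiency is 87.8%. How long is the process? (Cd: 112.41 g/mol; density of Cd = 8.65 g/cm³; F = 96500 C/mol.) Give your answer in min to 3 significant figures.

11.5 min

Plated area = 2 × 18.9 × 11.3 = 427.1 cm²
Volume = 427.1 × 15.6×10⁻⁴ cm = 0.6663 cm³
m(Cd) = 0.6663 × 8.65 = 5.763 g
n(Cd) = 5.763 / 112.41 = 0.05127 mol; n(e⁻) = 2 × 0.05127 = 0.1025 mol
Q = 0.1025 × 96500 / 0.878 = 11270 C
t = 11270 / 16.4 = 687.2 s = 11.5 min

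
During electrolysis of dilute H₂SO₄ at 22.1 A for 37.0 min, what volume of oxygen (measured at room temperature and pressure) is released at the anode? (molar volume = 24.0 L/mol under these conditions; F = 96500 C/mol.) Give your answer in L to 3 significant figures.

Q = It = 22.1 × 2220 = 49060 C
Moles of electrons = 49060 / 96500 = 0.5084 mol
2H₂O → O₂ + 4H⁺ + 4e⁻, so n(O₂) = 0.5084 / 4 = 0.1271 mol
V = 0.1271 × 24.0 = 3.050 L

3.05 L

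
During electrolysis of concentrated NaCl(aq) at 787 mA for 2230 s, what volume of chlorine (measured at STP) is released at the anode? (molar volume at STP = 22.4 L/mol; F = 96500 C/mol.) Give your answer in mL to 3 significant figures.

204 mL

Q = It = 0.787 × 2230 = 1755 C
Moles of electrons = 1755 / 96500 = 0.01819 mol
2Cl⁻ → Cl₂ + 2e⁻, so n(Cl₂) = 0.01819 / 2 = 0.009095 mol
V = 0.009095 × 22.4 = 0.2037 L
= 204 mL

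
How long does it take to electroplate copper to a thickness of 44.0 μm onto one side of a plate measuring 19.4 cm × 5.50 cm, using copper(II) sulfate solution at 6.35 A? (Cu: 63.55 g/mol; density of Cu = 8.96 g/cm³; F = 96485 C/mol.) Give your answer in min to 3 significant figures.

33.5 min

Plated area = 19.4 × 5.50 = 106.7 cm²
Volume = 106.7 × 44.0×10⁻⁴ cm = 0.4695 cm³
m(Cu) = 0.4695 × 8.96 = 4.207 g
n(Cu) = 4.207 / 63.55 = 0.06620 mol; n(e⁻) = 2 × 0.06620 = 0.1324 mol
Q = 0.1324 × 96485 = 12770 C
t = 12770 / 6.35 = 2011 s = 33.5 min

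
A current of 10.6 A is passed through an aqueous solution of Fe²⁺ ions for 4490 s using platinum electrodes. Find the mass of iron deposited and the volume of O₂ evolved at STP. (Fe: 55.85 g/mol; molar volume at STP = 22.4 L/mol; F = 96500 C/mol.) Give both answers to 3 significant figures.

Q = 10.6 × 4490 = 47590 C; n(e⁻) = 47590 / 96500 = 0.4932 mol
Cathode: Fe²⁺ + 2e⁻ → Fe → n(Fe) = 0.4932/2 = 0.2466 mol → 13.8 g
Anode: 2H₂O → O₂ + 4H⁺ + 4e⁻ → n(O₂) = 0.4932/4 = 0.1233 mol → 2.76 L

13.8 g Fe; 2.76 L O₂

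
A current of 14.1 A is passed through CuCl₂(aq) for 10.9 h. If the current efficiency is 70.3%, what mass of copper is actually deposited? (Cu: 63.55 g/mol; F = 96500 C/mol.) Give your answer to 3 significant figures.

Q = 14.1 × 39240 = 5.533×10^5 C
n(e⁻) = 5.533×10^5 / 96500 = 5.734 mol
Cu²⁺ + 2e⁻ → Cu, so theoretical m(Cu) = 2.867 × 63.55 = 182.2 g
Actual mass = 70.3% × 182.2 = 128 g

128 g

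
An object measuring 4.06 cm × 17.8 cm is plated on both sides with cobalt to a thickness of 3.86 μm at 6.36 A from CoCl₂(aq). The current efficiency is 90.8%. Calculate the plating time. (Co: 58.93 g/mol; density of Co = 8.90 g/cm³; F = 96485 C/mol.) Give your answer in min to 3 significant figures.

Plated area = 2 × 4.06 × 17.8 = 144.5 cm²
Volume = 144.5 × 3.86×10⁻⁴ cm = 0.05578 cm³
m(Co) = 0.05578 × 8.90 = 0.4964 g
n(Co) = 0.4964 / 58.93 = 0.008424 mol; n(e⁻) = 2 × 0.008424 = 0.01685 mol
Q = 0.01685 × 96485 / 0.908 = 1790 C
t = 1790 / 6.36 = 281.4 s = 4.69 min

4.69 min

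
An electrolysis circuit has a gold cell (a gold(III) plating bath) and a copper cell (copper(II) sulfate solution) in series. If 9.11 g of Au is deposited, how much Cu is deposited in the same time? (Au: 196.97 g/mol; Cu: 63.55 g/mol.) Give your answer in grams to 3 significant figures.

4.41 g

n(Au) = 9.11 / 196.97 = 0.04625 mol
Au³⁺ + 3e⁻ → Au, so n(e⁻) = 3 × 0.04625 = 0.1388 mol
In series, the same 0.1388 mol of electrons flows through the second cell.
Cu²⁺ + 2e⁻ → Cu, so n(Cu) = 0.1388 / 2 = 0.06940 mol
m(Cu) = 0.06940 × 63.55 = 4.41 g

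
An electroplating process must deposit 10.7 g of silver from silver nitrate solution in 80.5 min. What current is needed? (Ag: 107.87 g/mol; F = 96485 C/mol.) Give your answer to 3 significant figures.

n(Ag) = 10.7 / 107.87 = 0.09919 mol
Ag⁺ + e⁻ → Ag, so n(e⁻) = 0.09919 mol
Q = 0.09919 × 96485 = 9570 C
I = Q / t = 9570 / 4830 s = 1.98 A

1.98 A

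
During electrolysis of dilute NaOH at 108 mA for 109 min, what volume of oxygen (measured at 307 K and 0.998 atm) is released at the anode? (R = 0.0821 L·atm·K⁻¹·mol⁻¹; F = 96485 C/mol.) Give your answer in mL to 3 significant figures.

46.2 mL

Q = It = 0.108 × 6540 = 706.3 C
n(e⁻) = 706.3 / 96485 = 0.007320 mol
2H₂O → O₂ + 4H⁺ + 4e⁻, so n(O₂) = 0.007320 / 4 = 0.001830 mol
V = nRT/P = 0.001830 × 0.0821 × 307 / 0.998 = 0.04622 L
= 46.2 mL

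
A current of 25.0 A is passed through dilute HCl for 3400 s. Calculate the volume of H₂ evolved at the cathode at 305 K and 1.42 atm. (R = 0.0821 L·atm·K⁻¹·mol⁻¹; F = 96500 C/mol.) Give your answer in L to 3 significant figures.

Q = 25.0 A × 3400 s = 85000 C
n(e⁻) = 85000 / 96500 = 0.8808 mol
2H⁺ + 2e⁻ → H₂, so n(H₂) = 0.8808 / 2 = 0.4404 mol
V = nRT/P = 0.4404 × 0.0821 × 305 / 1.42 = 7.766 L

7.77 L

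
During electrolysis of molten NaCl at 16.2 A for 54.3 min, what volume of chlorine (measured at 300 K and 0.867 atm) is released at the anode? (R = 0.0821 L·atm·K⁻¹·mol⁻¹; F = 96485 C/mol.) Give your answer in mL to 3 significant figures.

7770 mL

Q = It = 16.2 × 3258 = 52780 C
n(e⁻) = 52780 / 96485 = 0.5470 mol
2Cl⁻ → Cl₂ + 2e⁻, so n(Cl₂) = 0.5470 / 2 = 0.2735 mol
V = nRT/P = 0.2735 × 0.0821 × 300 / 0.867 = 7.770 L
= 7770 mL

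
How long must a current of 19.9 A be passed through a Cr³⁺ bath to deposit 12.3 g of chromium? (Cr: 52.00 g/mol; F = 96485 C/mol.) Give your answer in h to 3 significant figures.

n(Cr) = 12.3 / 52.00 = 0.2365 mol
Cr³⁺ + 3e⁻ → Cr, so n(e⁻) = 3 × 0.2365 = 0.7095 mol
Q = 0.7095 × 96485 = 68460 C
t = Q / I = 68460 / 19.9 = 3440 s = 0.956 h

0.956 h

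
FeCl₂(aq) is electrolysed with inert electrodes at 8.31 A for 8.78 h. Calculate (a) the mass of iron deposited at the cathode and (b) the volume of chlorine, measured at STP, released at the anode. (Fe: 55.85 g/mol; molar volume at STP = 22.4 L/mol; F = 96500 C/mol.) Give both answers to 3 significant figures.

Q = 8.31 × 31608 = 2.627×10^5 C; n(e⁻) = 2.627×10^5 / 96500 = 2.722 mol
Cathode: Fe²⁺ + 2e⁻ → Fe → n(Fe) = 2.722/2 = 1.361 mol → 76.0 g
Anode: 2Cl⁻ → Cl₂ + 2e⁻ → n(Cl₂) = 2.722/2 = 1.361 mol → 30.5 L

76.0 g Fe; 30.5 L Cl₂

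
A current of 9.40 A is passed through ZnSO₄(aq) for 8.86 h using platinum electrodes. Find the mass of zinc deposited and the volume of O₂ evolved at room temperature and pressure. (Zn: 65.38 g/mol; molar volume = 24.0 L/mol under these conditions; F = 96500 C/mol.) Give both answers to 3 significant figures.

Q = 9.40 × 31896 = 2.998×10^5 C; n(e⁻) = 2.998×10^5 / 96500 = 3.107 mol
Cathode: Zn²⁺ + 2e⁻ → Zn → n(Zn) = 3.107/2 = 1.554 mol → 102 g
Anode: 2H₂O → O₂ + 4H⁺ + 4e⁻ → n(O₂) = 3.107/4 = 0.7768 mol → 18.6 L

102 g Zn; 18.6 L O₂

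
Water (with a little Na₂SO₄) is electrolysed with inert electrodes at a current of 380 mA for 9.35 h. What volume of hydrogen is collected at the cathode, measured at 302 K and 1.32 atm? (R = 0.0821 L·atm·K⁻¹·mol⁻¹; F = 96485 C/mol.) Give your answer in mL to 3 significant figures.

1250 mL

Q = It = 0.380 × 33660 = 12790 C
Moles of electrons = 12790 / 96485 = 0.1326 mol
2H⁺ + 2e⁻ → H₂, so n(H₂) = 0.1326 / 2 = 0.06630 mol
V = nRT/P = 0.06630 × 0.0821 × 302 / 1.32 = 1.245 L
= 1250 mL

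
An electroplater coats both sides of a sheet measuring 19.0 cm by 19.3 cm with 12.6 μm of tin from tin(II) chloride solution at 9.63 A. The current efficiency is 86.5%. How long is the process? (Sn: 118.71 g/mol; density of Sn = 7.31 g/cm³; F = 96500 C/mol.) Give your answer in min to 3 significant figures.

Plated area = 2 × 19.0 × 19.3 = 733.4 cm²
Volume = 733.4 × 12.6×10⁻⁴ cm = 0.9241 cm³
m(Sn) = 0.9241 × 7.31 = 6.755 g
n(Sn) = 6.755 / 118.71 = 0.05690 mol; n(e⁻) = 2 × 0.05690 = 0.1138 mol
Q = 0.1138 × 96500 / 0.865 = 12700 C
t = 12700 / 9.63 = 1319 s = 22.0 min

22.0 min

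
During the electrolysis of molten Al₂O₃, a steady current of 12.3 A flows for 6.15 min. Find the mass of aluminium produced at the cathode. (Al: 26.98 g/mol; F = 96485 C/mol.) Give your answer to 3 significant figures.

Q = 12.3 A × 369 s = 4539 C
Moles of electrons = 4539 / 96485 = 0.04704 mol
Al³⁺ + 3e⁻ → Al, so n(Al) = 0.04704 / 3 = 0.01568 mol
m = 0.01568 × 26.98 = 0.423 g

0.423 g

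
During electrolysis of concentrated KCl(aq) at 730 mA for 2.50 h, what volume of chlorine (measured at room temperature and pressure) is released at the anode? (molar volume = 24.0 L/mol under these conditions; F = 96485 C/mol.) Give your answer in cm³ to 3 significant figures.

Q = 0.730 A × 9000 s = 6570 C
n(e⁻) = 6570 / 96485 = 0.06809 mol
2Cl⁻ → Cl₂ + 2e⁻, so n(Cl₂) = 0.06809 / 2 = 0.03405 mol
V = 0.03405 × 24.0 = 0.8172 L
= 817 cm³

817 cm³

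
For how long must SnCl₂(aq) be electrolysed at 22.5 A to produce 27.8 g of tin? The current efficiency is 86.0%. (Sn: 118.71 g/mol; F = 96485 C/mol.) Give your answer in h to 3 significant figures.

0.649 h

n(Sn) = 27.8 / 118.71 = 0.2342 mol
Sn²⁺ + 2e⁻ → Sn, so n(e⁻) = 2 × 0.2342 = 0.4684 mol
Q = 0.4684 × 96485 / 0.860 = 52550 C
t = Q / I = 52550 / 22.5 = 2336 s = 0.649 h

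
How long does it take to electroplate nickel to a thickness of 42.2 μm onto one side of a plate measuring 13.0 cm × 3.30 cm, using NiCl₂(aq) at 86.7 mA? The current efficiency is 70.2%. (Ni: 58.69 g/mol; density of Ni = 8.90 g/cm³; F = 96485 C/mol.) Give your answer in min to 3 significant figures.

1450 min

Plated area = 13.0 × 3.30 = 42.90 cm²
Volume = 42.90 × 42.2×10⁻⁴ cm = 0.1810 cm³
m(Ni) = 0.1810 × 8.90 = 1.611 g
n(Ni) = 1.611 / 58.69 = 0.02745 mol; n(e⁻) = 2 × 0.02745 = 0.05490 mol
Q = 0.05490 × 96485 / 0.702 = 7546 C
t = 7546 / 0.0867 = 87040 s = 1450 min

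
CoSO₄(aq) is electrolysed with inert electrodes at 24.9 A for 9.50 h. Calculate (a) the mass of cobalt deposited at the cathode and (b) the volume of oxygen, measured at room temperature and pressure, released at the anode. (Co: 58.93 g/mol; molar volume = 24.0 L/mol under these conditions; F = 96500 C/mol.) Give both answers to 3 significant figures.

Q = 24.9 × 34200 = 8.516×10^5 C; n(e⁻) = 8.516×10^5 / 96500 = 8.825 mol
Cathode: Co²⁺ + 2e⁻ → Co → n(Co) = 8.825/2 = 4.413 mol → 260 g
Anode: 2H₂O → O₂ + 4H⁺ + 4e⁻ → n(O₂) = 8.825/4 = 2.206 mol → 52.9 L

260 g Co; 52.9 L O₂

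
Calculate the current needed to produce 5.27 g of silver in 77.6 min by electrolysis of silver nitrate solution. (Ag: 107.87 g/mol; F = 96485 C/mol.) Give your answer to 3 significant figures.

n(Ag) = 5.27 / 107.87 = 0.04886 mol
Ag⁺ + e⁻ → Ag, so n(e⁻) = 0.04886 mol
Q = 0.04886 × 96485 = 4714 C
I = Q / t = 4714 / 4656 s = 1.01 A

1.01 A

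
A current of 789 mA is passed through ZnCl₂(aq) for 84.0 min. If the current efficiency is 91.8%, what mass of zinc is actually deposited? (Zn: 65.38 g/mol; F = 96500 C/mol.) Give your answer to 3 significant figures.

Q = 0.789 × 5040 = 3977 C
n(e⁻) = 3977 / 96500 = 0.04121 mol
Zn²⁺ + 2e⁻ → Zn, so theoretical m(Zn) = 0.02061 × 65.38 = 1.347 g
Actual mass = 91.8% × 1.347 = 1.24 g

1.24 g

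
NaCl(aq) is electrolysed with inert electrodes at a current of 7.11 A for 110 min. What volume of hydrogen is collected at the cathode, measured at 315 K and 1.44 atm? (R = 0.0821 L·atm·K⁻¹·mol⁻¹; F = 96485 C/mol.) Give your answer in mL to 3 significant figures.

Charge passed = 7.11 × 6600 = 46930 C
n(e⁻) = 46930 / 96485 = 0.4864 mol
2H⁺ + 2e⁻ → H₂, so n(H₂) = 0.4864 / 2 = 0.2432 mol
V = nRT/P = 0.2432 × 0.0821 × 315 / 1.44 = 4.368 L
= 4370 mL

4370 mL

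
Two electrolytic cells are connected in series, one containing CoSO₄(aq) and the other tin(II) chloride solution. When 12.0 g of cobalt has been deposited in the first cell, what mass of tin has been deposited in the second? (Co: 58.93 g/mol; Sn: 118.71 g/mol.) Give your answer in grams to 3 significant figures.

n(Co) = 12.0 / 58.93 = 0.2036 mol
Co²⁺ + 2e⁻ → Co, so n(e⁻) = 2 × 0.2036 = 0.4072 mol
Since the cells are in series, n(e⁻) in the Sn cell is also 0.4072 mol.
Sn²⁺ + 2e⁻ → Sn, so n(Sn) = 0.4072 / 2 = 0.2036 mol
m(Sn) = 0.2036 × 118.71 = 24.2 g

24.2 g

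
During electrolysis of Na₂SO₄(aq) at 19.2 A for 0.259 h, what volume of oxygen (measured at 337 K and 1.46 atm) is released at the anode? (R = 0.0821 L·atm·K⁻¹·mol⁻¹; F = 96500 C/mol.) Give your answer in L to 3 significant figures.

0.879 L

Charge passed = 19.2 × 932.4 = 17900 C
Moles of electrons = 17900 / 96500 = 0.1855 mol
2H₂O → O₂ + 4H⁺ + 4e⁻, so n(O₂) = 0.1855 / 4 = 0.04638 mol
V = nRT/P = 0.04638 × 0.0821 × 337 / 1.46 = 0.8789 L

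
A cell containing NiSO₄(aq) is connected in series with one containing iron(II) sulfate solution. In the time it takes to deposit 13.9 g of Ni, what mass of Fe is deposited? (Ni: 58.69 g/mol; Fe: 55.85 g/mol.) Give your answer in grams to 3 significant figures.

13.2 g

n(Ni) = 13.9 / 58.69 = 0.2368 mol
Ni²⁺ + 2e⁻ → Ni, so n(e⁻) = 2 × 0.2368 = 0.4736 mol
In series, the same 0.4736 mol of electrons flows through the second cell.
Fe²⁺ + 2e⁻ → Fe, so n(Fe) = 0.4736 / 2 = 0.2368 mol
m(Fe) = 0.2368 × 55.85 = 13.2 g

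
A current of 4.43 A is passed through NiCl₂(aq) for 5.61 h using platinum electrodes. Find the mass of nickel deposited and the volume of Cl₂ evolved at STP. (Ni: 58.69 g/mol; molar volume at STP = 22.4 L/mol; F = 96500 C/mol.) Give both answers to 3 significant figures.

Q = 4.43 × 20196 = 89470 C; n(e⁻) = 89470 / 96500 = 0.9272 mol
Cathode: Ni²⁺ + 2e⁻ → Ni → n(Ni) = 0.9272/2 = 0.4636 mol → 27.2 g
Anode: 2Cl⁻ → Cl₂ + 2e⁻ → n(Cl₂) = 0.9272/2 = 0.4636 mol → 10.4 L

27.2 g Ni; 10.4 L Cl₂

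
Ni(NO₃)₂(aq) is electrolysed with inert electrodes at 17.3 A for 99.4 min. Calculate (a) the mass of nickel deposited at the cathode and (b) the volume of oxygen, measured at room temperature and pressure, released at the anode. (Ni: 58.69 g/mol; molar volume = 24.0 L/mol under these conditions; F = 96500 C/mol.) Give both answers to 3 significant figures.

Q = 17.3 × 5964 = 1.032×10^5 C; n(e⁻) = 1.032×10^5 / 96500 = 1.069 mol
Cathode: Ni²⁺ + 2e⁻ → Ni → n(Ni) = 1.069/2 = 0.5345 mol → 31.4 g
Anode: 2H₂O → O₂ + 4H⁺ + 4e⁻ → n(O₂) = 1.069/4 = 0.2673 mol → 6.42 L

31.4 g Ni; 6.42 L O₂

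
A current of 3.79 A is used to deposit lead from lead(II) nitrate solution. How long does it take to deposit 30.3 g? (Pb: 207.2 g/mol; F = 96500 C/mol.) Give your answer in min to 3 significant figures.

n(Pb) = 30.3 / 207.2 = 0.1462 mol
Pb²⁺ + 2e⁻ → Pb, so n(e⁻) = 2 × 0.1462 = 0.2924 mol
Q = 0.2924 × 96500 = 28220 C
t = Q / I = 28220 / 3.79 = 7446 s = 124 min

124 min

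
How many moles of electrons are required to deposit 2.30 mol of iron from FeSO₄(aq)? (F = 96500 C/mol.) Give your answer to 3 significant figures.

4.60 mol

Fe²⁺ + 2e⁻ → Fe, so n(e⁻) = 2 × 2.30 = 4.600 mol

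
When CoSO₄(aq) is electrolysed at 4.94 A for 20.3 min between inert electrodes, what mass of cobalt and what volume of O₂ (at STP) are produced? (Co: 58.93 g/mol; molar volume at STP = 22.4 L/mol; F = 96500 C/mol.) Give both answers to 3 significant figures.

1.84 g Co; 0.349 L O₂

Q = 4.94 × 1218 = 6017 C; n(e⁻) = 6017 / 96500 = 0.06235 mol
Cathode: Co²⁺ + 2e⁻ → Co → n(Co) = 0.06235/2 = 0.03118 mol → 1.84 g
Anode: 2H₂O → O₂ + 4H⁺ + 4e⁻ → n(O₂) = 0.06235/4 = 0.01559 mol → 0.349 L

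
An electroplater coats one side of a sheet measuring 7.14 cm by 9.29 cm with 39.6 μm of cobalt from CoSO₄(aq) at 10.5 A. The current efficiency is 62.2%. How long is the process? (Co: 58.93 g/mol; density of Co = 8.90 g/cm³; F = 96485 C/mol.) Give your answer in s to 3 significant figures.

Plated area = 7.14 × 9.29 = 66.33 cm²
Volume = 66.33 × 39.6×10⁻⁴ cm = 0.2627 cm³
m(Co) = 0.2627 × 8.90 = 2.338 g
n(Co) = 2.338 / 58.93 = 0.03967 mol; n(e⁻) = 2 × 0.03967 = 0.07934 mol
Q = 0.07934 × 96485 / 0.622 = 12310 C
t = 12310 / 10.5 = 1172 s

1170 s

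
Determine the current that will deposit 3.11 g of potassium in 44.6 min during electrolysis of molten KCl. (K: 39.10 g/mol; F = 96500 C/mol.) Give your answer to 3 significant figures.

2.87 A

n(K) = 3.11 / 39.10 = 0.07954 mol
K⁺ + e⁻ → K, so n(e⁻) = 0.07954 mol
Q = 0.07954 × 96500 = 7676 C
I = Q / t = 7676 / 2676 s = 2.87 A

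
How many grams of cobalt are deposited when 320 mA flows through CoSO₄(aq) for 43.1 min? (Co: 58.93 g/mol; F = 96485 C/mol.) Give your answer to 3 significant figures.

Charge passed = 0.320 × 2586 = 827.5 C
n(e⁻) = 827.5 / 96485 = 0.008576 mol
Co²⁺ + 2e⁻ → Co, so n(Co) = 0.008576 / 2 = 0.004288 mol
m = 0.004288 × 58.93 = 0.253 g

0.253 g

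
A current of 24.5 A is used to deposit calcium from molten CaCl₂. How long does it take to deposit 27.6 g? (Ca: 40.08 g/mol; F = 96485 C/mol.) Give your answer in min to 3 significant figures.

n(Ca) = 27.6 / 40.08 = 0.6886 mol
Ca²⁺ + 2e⁻ → Ca, so n(e⁻) = 2 × 0.6886 = 1.377 mol
Q = 1.377 × 96485 = 1.329×10^5 C
t = Q / I = 1.329×10^5 / 24.5 = 5424 s = 90.4 min

90.4 min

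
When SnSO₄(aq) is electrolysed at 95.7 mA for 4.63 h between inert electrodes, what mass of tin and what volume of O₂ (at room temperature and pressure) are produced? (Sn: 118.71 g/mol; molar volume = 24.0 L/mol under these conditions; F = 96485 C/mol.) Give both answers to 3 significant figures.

0.981 g Sn; 0.0992 L O₂

Q = 0.0957 × 16668 = 1595 C; n(e⁻) = 1595 / 96485 = 0.01653 mol
Cathode: Sn²⁺ + 2e⁻ → Sn → n(Sn) = 0.01653/2 = 0.008265 mol → 0.981 g
Anode: 2H₂O → O₂ + 4H⁺ + 4e⁻ → n(O₂) = 0.01653/4 = 0.004133 mol → 0.0992 L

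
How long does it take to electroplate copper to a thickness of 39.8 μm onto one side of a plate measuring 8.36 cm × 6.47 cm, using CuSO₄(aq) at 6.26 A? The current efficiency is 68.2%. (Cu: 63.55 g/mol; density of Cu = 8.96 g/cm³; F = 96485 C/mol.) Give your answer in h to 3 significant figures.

Plated area = 8.36 × 6.47 = 54.09 cm²
Volume = 54.09 × 39.8×10⁻⁴ cm = 0.2153 cm³
m(Cu) = 0.2153 × 8.96 = 1.929 g
n(Cu) = 1.929 / 63.55 = 0.03035 mol; n(e⁻) = 2 × 0.03035 = 0.06070 mol
Q = 0.06070 × 96485 / 0.682 = 8587 C
t = 8587 / 6.26 = 1372 s = 0.381 h

0.381 h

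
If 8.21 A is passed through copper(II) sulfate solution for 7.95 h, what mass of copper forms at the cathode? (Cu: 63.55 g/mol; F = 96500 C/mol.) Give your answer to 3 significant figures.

77.4 g

Q = It = 8.21 × 28620 = 2.350×10^5 C
n(e⁻) = Q/F = 2.350×10^5/96500 = 2.435 mol
Cu²⁺ + 2e⁻ → Cu, so n(Cu) = 2.435 / 2 = 1.218 mol
m = 1.218 × 63.55 = 77.4 g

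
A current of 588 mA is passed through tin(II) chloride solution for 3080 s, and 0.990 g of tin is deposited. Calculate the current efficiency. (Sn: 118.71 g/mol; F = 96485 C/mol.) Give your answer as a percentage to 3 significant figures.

Q = 0.588 × 3080 = 1811 C
n(e⁻) = 1811 / 96485 = 0.01877 mol
Sn²⁺ + 2e⁻ → Sn, so theoretical n(Sn) = 0.009385 mol → 1.114 g
Efficiency = 0.990 / 1.114 = 0.8887 = 88.9%

88.9%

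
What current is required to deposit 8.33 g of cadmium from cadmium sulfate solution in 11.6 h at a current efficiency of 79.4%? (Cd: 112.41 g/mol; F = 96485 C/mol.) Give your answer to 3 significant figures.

n(Cd) = 8.33 / 112.41 = 0.07410 mol
Cd²⁺ + 2e⁻ → Cd, so n(e⁻) = 2 × 0.07410 = 0.1482 mol
Q = 0.1482 × 96485 / 0.794 = 18010 C
I = Q / t = 18010 / 41760 s = 0.431 A

0.431 A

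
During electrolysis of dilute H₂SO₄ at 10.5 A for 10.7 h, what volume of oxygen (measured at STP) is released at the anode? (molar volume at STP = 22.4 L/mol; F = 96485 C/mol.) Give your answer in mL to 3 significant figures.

23500 mL

Charge passed = 10.5 × 38520 = 4.045×10^5 C
Moles of electrons = 4.045×10^5 / 96485 = 4.192 mol
2H₂O → O₂ + 4H⁺ + 4e⁻, so n(O₂) = 4.192 / 4 = 1.048 mol
V = 1.048 × 22.4 = 23.48 L
= 23500 mL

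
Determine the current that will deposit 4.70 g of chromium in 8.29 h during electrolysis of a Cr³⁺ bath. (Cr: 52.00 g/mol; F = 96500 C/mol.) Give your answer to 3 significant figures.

0.877 A

n(Cr) = 4.70 / 52.00 = 0.09038 mol
Cr³⁺ + 3e⁻ → Cr, so n(e⁻) = 3 × 0.09038 = 0.2711 mol
Q = 0.2711 × 96500 = 26160 C
I = Q / t = 26160 / 29844 s = 0.877 A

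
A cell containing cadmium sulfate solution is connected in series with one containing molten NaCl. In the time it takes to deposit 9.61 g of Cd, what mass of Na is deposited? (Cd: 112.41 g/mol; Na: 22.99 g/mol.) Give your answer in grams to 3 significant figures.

3.93 g

n(Cd) = 9.61 / 112.41 = 0.08549 mol
Cd²⁺ + 2e⁻ → Cd, so n(e⁻) = 2 × 0.08549 = 0.1710 mol
The cells are in series, so the same charge (and hence the same n(e⁻) = 0.1710 mol) passes through both.
Na⁺ + e⁻ → Na, so n(Na) = 0.1710 mol
m(Na) = 0.1710 × 22.99 = 3.93 g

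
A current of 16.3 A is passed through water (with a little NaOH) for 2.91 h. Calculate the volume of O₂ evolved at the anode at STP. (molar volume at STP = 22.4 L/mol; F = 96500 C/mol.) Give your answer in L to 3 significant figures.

9.91 L

Q = 16.3 A × 10476 s = 1.708×10^5 C
n(e⁻) = Q/F = 1.708×10^5/96500 = 1.770 mol
2H₂O → O₂ + 4H⁺ + 4e⁻, so n(O₂) = 1.770 / 4 = 0.4425 mol
V = 0.4425 × 22.4 = 9.912 L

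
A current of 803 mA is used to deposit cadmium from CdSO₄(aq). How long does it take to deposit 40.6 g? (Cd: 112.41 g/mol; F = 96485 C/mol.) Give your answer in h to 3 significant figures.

24.1 h

n(Cd) = 40.6 / 112.41 = 0.3612 mol
Cd²⁺ + 2e⁻ → Cd, so n(e⁻) = 2 × 0.3612 = 0.7224 mol
Q = 0.7224 × 96485 = 69700 C
t = Q / I = 69700 / 0.803 = 86800 s = 24.1 h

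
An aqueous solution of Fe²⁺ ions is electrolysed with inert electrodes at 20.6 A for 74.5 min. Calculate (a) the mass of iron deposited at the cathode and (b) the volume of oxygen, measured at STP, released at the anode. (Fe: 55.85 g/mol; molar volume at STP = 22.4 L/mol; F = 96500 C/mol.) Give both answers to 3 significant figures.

26.6 g Fe; 5.34 L O₂

Q = 20.6 × 4470 = 92080 C; n(e⁻) = 92080 / 96500 = 0.9542 mol
Cathode: Fe²⁺ + 2e⁻ → Fe → n(Fe) = 0.9542/2 = 0.4771 mol → 26.6 g
Anode: 2H₂O → O₂ + 4H⁺ + 4e⁻ → n(O₂) = 0.9542/4 = 0.2386 mol → 5.34 L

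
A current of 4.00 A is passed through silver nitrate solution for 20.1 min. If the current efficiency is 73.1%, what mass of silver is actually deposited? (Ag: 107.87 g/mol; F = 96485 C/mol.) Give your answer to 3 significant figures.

Q = 4.00 × 1206 = 4824 C
n(e⁻) = 4824 / 96485 = 0.05000 mol
Ag⁺ + e⁻ → Ag, so theoretical m(Ag) = 0.05000 × 107.87 = 5.394 g
Actual mass = 73.1% × 5.394 = 3.94 g

3.94 g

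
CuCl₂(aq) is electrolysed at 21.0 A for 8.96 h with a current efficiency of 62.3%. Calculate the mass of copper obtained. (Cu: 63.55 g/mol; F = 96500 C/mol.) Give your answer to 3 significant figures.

Q = 21.0 × 32256 = 6.774×10^5 C
n(e⁻) = 6.774×10^5 / 96500 = 7.020 mol
Cu²⁺ + 2e⁻ → Cu, so theoretical m(Cu) = 3.510 × 63.55 = 223.1 g
Actual mass = 62.3% × 223.1 = 139 g

139 g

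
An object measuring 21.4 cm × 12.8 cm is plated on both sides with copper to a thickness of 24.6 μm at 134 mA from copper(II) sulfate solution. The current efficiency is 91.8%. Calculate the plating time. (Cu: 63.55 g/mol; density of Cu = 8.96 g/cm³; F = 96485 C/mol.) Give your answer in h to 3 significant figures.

82.8 h

Plated area = 2 × 21.4 × 12.8 = 547.8 cm²
Volume = 547.8 × 24.6×10⁻⁴ cm = 1.348 cm³
m(Cu) = 1.348 × 8.96 = 12.08 g
n(Cu) = 12.08 / 63.55 = 0.1901 mol; n(e⁻) = 2 × 0.1901 = 0.3802 mol
Q = 0.3802 × 96485 / 0.918 = 39960 C
t = 39960 / 0.134 = 2.982×10^5 s = 82.8 h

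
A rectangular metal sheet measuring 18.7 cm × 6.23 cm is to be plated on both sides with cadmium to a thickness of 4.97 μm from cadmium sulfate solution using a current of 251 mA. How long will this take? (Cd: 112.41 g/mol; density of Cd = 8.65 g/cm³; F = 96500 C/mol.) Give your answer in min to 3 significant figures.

Plated area = 2 × 18.7 × 6.23 = 233.0 cm²
Volume = 233.0 × 4.97×10⁻⁴ cm = 0.1158 cm³
m(Cd) = 0.1158 × 8.65 = 1.002 g
n(Cd) = 1.002 / 112.41 = 0.008914 mol; n(e⁻) = 2 × 0.008914 = 0.01783 mol
Q = 0.01783 × 96500 = 1721 C
t = 1721 / 0.251 = 6857 s = 114 min

114 min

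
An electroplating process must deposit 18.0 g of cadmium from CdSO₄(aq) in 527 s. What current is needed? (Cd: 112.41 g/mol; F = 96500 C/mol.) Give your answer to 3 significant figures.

58.6 A

n(Cd) = 18.0 / 112.41 = 0.1601 mol
Cd²⁺ + 2e⁻ → Cd, so n(e⁻) = 2 × 0.1601 = 0.3202 mol
Q = 0.3202 × 96500 = 30900 C
I = Q / t = 30900 / 527 s = 58.6 A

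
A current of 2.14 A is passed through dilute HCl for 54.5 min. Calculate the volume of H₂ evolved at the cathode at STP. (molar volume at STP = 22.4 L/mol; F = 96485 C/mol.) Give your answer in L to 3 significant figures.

0.812 L

Charge passed = 2.14 × 3270 = 6998 C
n(e⁻) = 6998 / 96485 = 0.07253 mol
2H⁺ + 2e⁻ → H₂, so n(H₂) = 0.07253 / 2 = 0.03627 mol
V = 0.03627 × 22.4 = 0.8124 L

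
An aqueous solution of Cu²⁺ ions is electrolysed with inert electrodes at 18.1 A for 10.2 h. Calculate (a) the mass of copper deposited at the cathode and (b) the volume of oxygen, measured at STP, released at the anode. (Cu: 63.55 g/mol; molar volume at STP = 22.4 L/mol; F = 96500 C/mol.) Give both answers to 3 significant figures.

219 g Cu; 38.6 L O₂

Q = 18.1 × 36720 = 6.646×10^5 C; n(e⁻) = 6.646×10^5 / 96500 = 6.887 mol
Cathode: Cu²⁺ + 2e⁻ → Cu → n(Cu) = 6.887/2 = 3.444 mol → 219 g
Anode: 2H₂O → O₂ + 4H⁺ + 4e⁻ → n(O₂) = 6.887/4 = 1.722 mol → 38.6 L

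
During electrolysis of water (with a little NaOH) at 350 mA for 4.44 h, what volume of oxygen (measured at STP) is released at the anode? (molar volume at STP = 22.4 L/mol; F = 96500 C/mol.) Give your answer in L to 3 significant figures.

0.325 L

Q = 0.350 A × 15984 s = 5594 C
n(e⁻) = Q/F = 5594/96500 = 0.05797 mol
2H₂O → O₂ + 4H⁺ + 4e⁻, so n(O₂) = 0.05797 / 4 = 0.01449 mol
V = 0.01449 × 22.4 = 0.3246 L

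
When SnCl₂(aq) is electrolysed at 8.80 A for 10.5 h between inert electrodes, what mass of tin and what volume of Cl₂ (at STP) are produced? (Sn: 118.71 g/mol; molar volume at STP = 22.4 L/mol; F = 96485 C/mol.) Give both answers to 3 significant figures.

205 g Sn; 38.6 L Cl₂

Q = 8.80 × 37800 = 3.326×10^5 C; n(e⁻) = 3.326×10^5 / 96485 = 3.447 mol
Cathode: Sn²⁺ + 2e⁻ → Sn → n(Sn) = 3.447/2 = 1.724 mol → 205 g
Anode: 2Cl⁻ → Cl₂ + 2e⁻ → n(Cl₂) = 3.447/2 = 1.724 mol → 38.6 L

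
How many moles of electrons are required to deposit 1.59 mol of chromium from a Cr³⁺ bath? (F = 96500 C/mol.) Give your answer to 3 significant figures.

4.77 mol

Cr³⁺ + 3e⁻ → Cr, so n(e⁻) = 3 × 1.59 = 4.770 mol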